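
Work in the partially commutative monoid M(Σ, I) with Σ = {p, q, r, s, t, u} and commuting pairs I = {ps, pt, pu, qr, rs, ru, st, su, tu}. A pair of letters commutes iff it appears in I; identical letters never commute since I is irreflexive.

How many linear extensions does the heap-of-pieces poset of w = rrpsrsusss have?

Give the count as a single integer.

1260

piece 0:r — minimal
piece 1:r rests on {0:r}
piece 2:p rests on {1:r}
piece 3:s — minimal
piece 4:r rests on {2:p}
piece 5:s rests on {3:s}
piece 6:u — minimal
piece 7:s rests on {5:s}
piece 8:s rests on {7:s}
piece 9:s rests on {8:s}
minimal pieces: {0:r, 3:s, 6:u}
ways to finish when only these pieces remain (= sum over removing one remaining piece with nothing left below it):
  1 left: {4}→1  {6}→1  {9}→1
  2 left: {2,4}→1  {4,6}→2  {4,9}→2  {6,9}→2  {8,9}→1
  3 left: {1,2,4}→1  {2,4,6}→3  {2,4,9}→3  {4,6,9}→6  {4,8,9}→3  {6,8,9}→3  {7,8,9}→1
  4 left: {0,1,2,4}→1  {1,2,4,6}→4  {1,2,4,9}→4  {2,4,6,9}→12  {2,4,8,9}→6  {4,6,8,9}→12  {4,7,8,9}→4  {5,7,8,9}→1  {6,7,8,9}→4
  5 left: {0,1,2,4,6}→5  {0,1,2,4,9}→5  {1,2,4,6,9}→20  {1,2,4,8,9}→10  {2,4,6,8,9}→30  {2,4,7,8,9}→10  {3,5,7,8,9}→1  {4,5,7,8,9}→5  {4,6,7,8,9}→20  {5,6,7,8,9}→5
  6 left: {0,1,2,4,6,9}→30  {0,1,2,4,8,9}→15  {1,2,4,6,8,9}→60  {1,2,4,7,8,9}→20  {2,4,5,7,8,9}→15  {2,4,6,7,8,9}→60  {3,4,5,7,8,9}→6  {3,5,6,7,8,9}→6  {4,5,6,7,8,9}→30
  7 left: {0,1,2,4,6,8,9}→105  {0,1,2,4,7,8,9}→35  {1,2,4,5,7,8,9}→35  {1,2,4,6,7,8,9}→140  {2,3,4,5,7,8,9}→21  {2,4,5,6,7,8,9}→105  {3,4,5,6,7,8,9}→42
  8 left: {0,1,2,4,5,7,8,9}→70  {0,1,2,4,6,7,8,9}→280  {1,2,3,4,5,7,8,9}→56  {1,2,4,5,6,7,8,9}→280  {2,3,4,5,6,7,8,9}→168
  placing 0:r first → 504 extensions
  placing 3:s first → 630 extensions
  placing 6:u first → 126 extensions
total linear extensions = 1260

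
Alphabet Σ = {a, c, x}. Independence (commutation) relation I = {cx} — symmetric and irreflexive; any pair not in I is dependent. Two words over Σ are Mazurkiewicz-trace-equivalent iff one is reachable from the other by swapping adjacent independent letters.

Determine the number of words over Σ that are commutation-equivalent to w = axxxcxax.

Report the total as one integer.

piece 0:a — minimal
piece 1:x rests on {0:a}
piece 2:x rests on {1:x}
piece 3:x rests on {2:x}
piece 4:c rests on {0:a}
piece 5:x rests on {3:x}
piece 6:a rests on {4:c, 5:x}
piece 7:x rests on {6:a}
minimal pieces: {0:a}
ways to finish when only these pieces remain (= sum over removing one remaining piece with nothing left below it):
  1 left: {7}→1
  2 left: {6,7}→1
  3 left: {4,6,7}→1  {5,6,7}→1
  4 left: {3,5,6,7}→1  {4,5,6,7}→2
  5 left: {2,3,5,6,7}→1  {3,4,5,6,7}→3
  6 left: {1,2,3,5,6,7}→1  {2,3,4,5,6,7}→4
  placing 0:a first → 5 extensions

5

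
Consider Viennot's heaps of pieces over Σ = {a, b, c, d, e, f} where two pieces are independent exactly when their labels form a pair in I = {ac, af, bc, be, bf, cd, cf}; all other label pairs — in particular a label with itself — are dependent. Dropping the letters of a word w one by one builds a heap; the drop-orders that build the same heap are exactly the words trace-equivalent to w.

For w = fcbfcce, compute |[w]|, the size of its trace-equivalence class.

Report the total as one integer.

#0=f has no predecessor
#1=c has no predecessor
#2=b has no predecessor
#3=f depends on [0:f]
#4=c depends on [1:c]
#5=c depends on [4:c]
#6=e depends on [3:f, 5:c]
sources: [0:f, 1:c, 2:b]
N(rest) = Σ N(rest − s) over sources s of rest; N(one piece) = 1:
  size 1 → [2]=1  [6]=1
  size 2 → [2,6]=2  [3,6]=1  [5,6]=1
  size 3 → [0,3,6]=1  [2,3,6]=3  [2,5,6]=3  [3,5,6]=2  [4,5,6]=1
  size 4 → [0,2,3,6]=4  [0,3,5,6]=3  [1,4,5,6]=1  [2,3,5,6]=8  [2,4,5,6]=4  [3,4,5,6]=3
  size 5 → [0,2,3,5,6]=15  [0,3,4,5,6]=6  [1,2,4,5,6]=5  [1,3,4,5,6]=4  [2,3,4,5,6]=15
  first=0(f) contributes 24
  first=1(c) contributes 36
  first=2(b) contributes 10
|[w]| = 70

70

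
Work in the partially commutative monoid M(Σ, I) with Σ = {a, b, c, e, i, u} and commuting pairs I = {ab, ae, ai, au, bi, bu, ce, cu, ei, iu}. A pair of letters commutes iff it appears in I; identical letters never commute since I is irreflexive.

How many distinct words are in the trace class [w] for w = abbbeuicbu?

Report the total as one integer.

0(a) covers ∅
1(b) covers ∅
2(b) covers 1:b
3(b) covers 2:b
4(e) covers 3:b
5(u) covers 4:e
6(i) covers ∅
7(c) covers 0:a, 3:b, 6:i
8(b) covers 4:e, 7:c
9(u) covers 5:u
floor of heap: 0:a, 1:b, 6:i
completions by unplaced set U, small U first (add the entries for U minus each lowest piece of U):
  |U|=1: {8}:1  {9}:1
  |U|=2: {5,9}:1  {7,8}:1  {8,9}:2
  |U|=3: {0,7,8}:1  {5,8,9}:3  {6,7,8}:1  {7,8,9}:3
  |U|=4: {0,6,7,8}:2  {0,7,8,9}:4  {4,5,8,9}:3  {5,7,8,9}:6  {6,7,8,9}:4
  |U|=5: {0,5,7,8,9}:10  {0,6,7,8,9}:10  {4,5,7,8,9}:9  {5,6,7,8,9}:10
  |U|=6: {0,4,5,7,8,9}:19  {0,5,6,7,8,9}:30  {3,4,5,7,8,9}:9  {4,5,6,7,8,9}:19
  |U|=7: {0,3,4,5,7,8,9}:28  {0,4,5,6,7,8,9}:68  {2,3,4,5,7,8,9}:9  {3,4,5,6,7,8,9}:28
  |U|=8: {0,2,3,4,5,7,8,9}:37  {0,3,4,5,6,7,8,9}:124  {1,2,3,4,5,7,8,9}:9  {2,3,4,5,6,7,8,9}:37
  start at 0(a): 46
  start at 1(b): 198
  start at 6(i): 46
sum over floor = 290

290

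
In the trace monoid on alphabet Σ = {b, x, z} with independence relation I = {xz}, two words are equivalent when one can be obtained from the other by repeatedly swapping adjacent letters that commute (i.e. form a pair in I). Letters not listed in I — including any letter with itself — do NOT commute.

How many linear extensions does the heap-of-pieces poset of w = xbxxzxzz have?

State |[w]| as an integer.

drop 0:x onto floor
drop 1:b onto {0:x}
drop 2:x onto {1:b}
drop 3:x onto {2:x}
drop 4:z onto {1:b}
drop 5:x onto {3:x}
drop 6:z onto {4:z}
drop 7:z onto {6:z}
ground layer = {0:x}
drop-orders for the pieces not yet dropped (sum over which currently-grounded one goes next):
  1 to go: {5} 1  {7} 1
  2 to go: {3,5} 1  {5,7} 2  {6,7} 1
  3 to go: {2,3,5} 1  {3,5,7} 3  {4,6,7} 1  {5,6,7} 3
  4 to go: {2,3,5,7} 4  {3,5,6,7} 6  {4,5,6,7} 4
  5 to go: {2,3,5,6,7} 10  {3,4,5,6,7} 10
  6 to go: {2,3,4,5,6,7} 20
  if 0:x drops first: 20 orders

20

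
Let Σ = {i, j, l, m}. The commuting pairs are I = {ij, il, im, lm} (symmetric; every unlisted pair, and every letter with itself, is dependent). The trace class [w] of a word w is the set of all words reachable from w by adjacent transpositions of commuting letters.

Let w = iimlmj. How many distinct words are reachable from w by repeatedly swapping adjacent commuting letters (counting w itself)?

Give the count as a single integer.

#0=i has no predecessor
#1=i depends on [0:i]
#2=m has no predecessor
#3=l has no predecessor
#4=m depends on [2:m]
#5=j depends on [3:l, 4:m]
sources: [0:i, 2:m, 3:l]
N(rest) = Σ N(rest − s) over sources s of rest; N(one piece) = 1:
  size 1 → [1]=1  [5]=1
  size 2 → [0,1]=1  [1,5]=2  [3,5]=1  [4,5]=1
  size 3 → [0,1,5]=3  [1,3,5]=3  [1,4,5]=3  [2,4,5]=1  [3,4,5]=2
  size 4 → [0,1,3,5]=6  [0,1,4,5]=6  [1,2,4,5]=4  [1,3,4,5]=8  [2,3,4,5]=3
  first=0(i) contributes 15
  first=2(m) contributes 20
  first=3(l) contributes 10
|[w]| = 45

45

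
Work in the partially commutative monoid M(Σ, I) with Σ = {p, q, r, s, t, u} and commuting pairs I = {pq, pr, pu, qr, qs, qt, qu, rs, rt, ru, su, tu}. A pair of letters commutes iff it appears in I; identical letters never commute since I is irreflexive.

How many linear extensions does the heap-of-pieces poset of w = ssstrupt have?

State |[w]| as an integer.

drop 0:s onto floor
drop 1:s onto {0:s}
drop 2:s onto {1:s}
drop 3:t onto {2:s}
drop 4:r onto floor
drop 5:u onto floor
drop 6:p onto {3:t}
drop 7:t onto {6:p}
ground layer = {0:s, 4:r, 5:u}
drop-orders for the pieces not yet dropped (sum over which currently-grounded one goes next):
  1 to go: {4} 1  {5} 1  {7} 1
  2 to go: {4,5} 2  {4,7} 2  {5,7} 2  {6,7} 1
  3 to go: {3,6,7} 1  {4,5,7} 6  {4,6,7} 3  {5,6,7} 3
  4 to go: {2,3,6,7} 1  {3,4,6,7} 4  {3,5,6,7} 4  {4,5,6,7} 12
  5 to go: {1,2,3,6,7} 1  {2,3,4,6,7} 5  {2,3,5,6,7} 5  {3,4,5,6,7} 20
  6 to go: {0,1,2,3,6,7} 1  {1,2,3,4,6,7} 6  {1,2,3,5,6,7} 6  {2,3,4,5,6,7} 30
  if 0:s drops first: 42 orders
  if 4:r drops first: 7 orders
  if 5:u drops first: 7 orders
heap linearizations: 56

56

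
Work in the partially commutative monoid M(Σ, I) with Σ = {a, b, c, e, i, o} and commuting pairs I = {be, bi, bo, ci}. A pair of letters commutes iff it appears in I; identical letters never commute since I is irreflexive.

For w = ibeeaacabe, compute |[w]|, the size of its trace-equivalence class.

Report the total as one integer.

#0=i has no predecessor
#1=b has no predecessor
#2=e depends on [0:i]
#3=e depends on [2:e]
#4=a depends on [1:b, 3:e]
#5=a depends on [4:a]
#6=c depends on [5:a]
#7=a depends on [6:c]
#8=b depends on [7:a]
#9=e depends on [7:a]
sources: [0:i, 1:b]
N(rest) = Σ N(rest − s) over sources s of rest; N(one piece) = 1:
  size 1 → [8]=1  [9]=1
  size 2 → [8,9]=2
  size 3 → [7,8,9]=2
  size 4 → [6,7,8,9]=2
  size 5 → [5,6,7,8,9]=2
  size 6 → [4,5,6,7,8,9]=2
  size 7 → [1,4,5,6,7,8,9]=2  [3,4,5,6,7,8,9]=2
  size 8 → [1,3,4,5,6,7,8,9]=4  [2,3,4,5,6,7,8,9]=2
  first=0(i) contributes 6
  first=1(b) contributes 2
|[w]| = 8

8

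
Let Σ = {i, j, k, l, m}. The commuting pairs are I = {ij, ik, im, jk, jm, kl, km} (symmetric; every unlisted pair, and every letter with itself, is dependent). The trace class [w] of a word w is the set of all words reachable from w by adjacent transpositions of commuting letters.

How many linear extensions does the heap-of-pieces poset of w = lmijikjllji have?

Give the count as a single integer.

piece 0:l — minimal
piece 1:m rests on {0:l}
piece 2:i rests on {0:l}
piece 3:j rests on {0:l}
piece 4:i rests on {2:i}
piece 5:k — minimal
piece 6:j rests on {3:j}
piece 7:l rests on {1:m, 4:i, 6:j}
piece 8:l rests on {7:l}
piece 9:j rests on {8:l}
piece 10:i rests on {8:l}
minimal pieces: {0:l, 5:k}
ways to finish when only these pieces remain (= sum over removing one remaining piece with nothing left below it):
  1 left: {5}→1  {9}→1  {10}→1
  2 left: {5,9}→2  {5,10}→2  {9,10}→2
  3 left: {5,9,10}→6  {8,9,10}→2
  4 left: {5,8,9,10}→8  {7,8,9,10}→2
  5 left: {1,7,8,9,10}→2  {4,7,8,9,10}→2  {5,7,8,9,10}→10  {6,7,8,9,10}→2
  6 left: {1,4,7,8,9,10}→4  {1,5,7,8,9,10}→12  {1,6,7,8,9,10}→4  {2,4,7,8,9,10}→2  {3,6,7,8,9,10}→2  {4,5,7,8,9,10}→12  {4,6,7,8,9,10}→4  {5,6,7,8,9,10}→12
  7 left: {1,2,4,7,8,9,10}→6  {1,3,6,7,8,9,10}→6  {1,4,5,7,8,9,10}→28  {1,4,6,7,8,9,10}→12  {1,5,6,7,8,9,10}→28  {2,4,5,7,8,9,10}→14  {2,4,6,7,8,9,10}→6  {3,4,6,7,8,9,10}→6  {3,5,6,7,8,9,10}→14  {4,5,6,7,8,9,10}→28
  8 left: {1,2,4,5,7,8,9,10}→48  {1,2,4,6,7,8,9,10}→24  {1,3,4,6,7,8,9,10}→24  {1,3,5,6,7,8,9,10}→48  {1,4,5,6,7,8,9,10}→96  {2,3,4,6,7,8,9,10}→12  {2,4,5,6,7,8,9,10}→48  {3,4,5,6,7,8,9,10}→48
  9 left: {1,2,3,4,6,7,8,9,10}→60  {1,2,4,5,6,7,8,9,10}→216  {1,3,4,5,6,7,8,9,10}→216  {2,3,4,5,6,7,8,9,10}→108
  placing 0:l first → 600 extensions
  placing 5:k first → 60 extensions
total linear extensions = 660

660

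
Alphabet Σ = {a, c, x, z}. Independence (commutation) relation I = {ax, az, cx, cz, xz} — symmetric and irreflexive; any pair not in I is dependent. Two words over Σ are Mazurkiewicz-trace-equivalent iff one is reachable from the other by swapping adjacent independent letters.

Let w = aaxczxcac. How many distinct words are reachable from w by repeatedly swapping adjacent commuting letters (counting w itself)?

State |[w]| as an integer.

252

#0=a has no predecessor
#1=a depends on [0:a]
#2=x has no predecessor
#3=c depends on [1:a]
#4=z has no predecessor
#5=x depends on [2:x]
#6=c depends on [3:c]
#7=a depends on [6:c]
#8=c depends on [7:a]
sources: [0:a, 2:x, 4:z]
N(rest) = Σ N(rest − s) over sources s of rest; N(one piece) = 1:
  size 1 → [4]=1  [5]=1  [8]=1
  size 2 → [2,5]=1  [4,5]=2  [4,8]=2  [5,8]=2  [7,8]=1
  size 3 → [2,4,5]=3  [2,5,8]=3  [4,5,8]=6  [4,7,8]=3  [5,7,8]=3  [6,7,8]=1
  size 4 → [2,4,5,8]=12  [2,5,7,8]=6  [3,6,7,8]=1  [4,5,7,8]=12  [4,6,7,8]=4  [5,6,7,8]=4
  size 5 → [1,3,6,7,8]=1  [2,4,5,7,8]=30  [2,5,6,7,8]=10  [3,4,6,7,8]=5  [3,5,6,7,8]=5  [4,5,6,7,8]=20
  size 6 → [0,1,3,6,7,8]=1  [1,3,4,6,7,8]=6  [1,3,5,6,7,8]=6  [2,3,5,6,7,8]=15  [2,4,5,6,7,8]=60  [3,4,5,6,7,8]=30
  size 7 → [0,1,3,4,6,7,8]=7  [0,1,3,5,6,7,8]=7  [1,2,3,5,6,7,8]=21  [1,3,4,5,6,7,8]=42  [2,3,4,5,6,7,8]=105
  first=0(a) contributes 168
  first=2(x) contributes 56
  first=4(z) contributes 28
|[w]| = 252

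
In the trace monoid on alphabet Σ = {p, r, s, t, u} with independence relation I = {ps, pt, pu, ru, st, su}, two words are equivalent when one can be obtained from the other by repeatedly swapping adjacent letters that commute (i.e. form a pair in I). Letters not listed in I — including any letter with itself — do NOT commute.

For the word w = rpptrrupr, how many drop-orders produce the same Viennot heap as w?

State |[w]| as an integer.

18

drop 0:r onto floor
drop 1:p onto {0:r}
drop 2:p onto {1:p}
drop 3:t onto {0:r}
drop 4:r onto {2:p, 3:t}
drop 5:r onto {4:r}
drop 6:u onto {3:t}
drop 7:p onto {5:r}
drop 8:r onto {7:p}
ground layer = {0:r}
drop-orders for the pieces not yet dropped (sum over which currently-grounded one goes next):
  1 to go: {6} 1  {8} 1
  2 to go: {6,8} 2  {7,8} 1
  3 to go: {5,7,8} 1  {6,7,8} 3
  4 to go: {4,5,7,8} 1  {5,6,7,8} 4
  5 to go: {2,4,5,7,8} 1  {4,5,6,7,8} 5
  6 to go: {1,2,4,5,7,8} 1  {2,4,5,6,7,8} 6  {3,4,5,6,7,8} 5
  7 to go: {1,2,4,5,6,7,8} 7  {2,3,4,5,6,7,8} 11
  if 0:r drops first: 18 orders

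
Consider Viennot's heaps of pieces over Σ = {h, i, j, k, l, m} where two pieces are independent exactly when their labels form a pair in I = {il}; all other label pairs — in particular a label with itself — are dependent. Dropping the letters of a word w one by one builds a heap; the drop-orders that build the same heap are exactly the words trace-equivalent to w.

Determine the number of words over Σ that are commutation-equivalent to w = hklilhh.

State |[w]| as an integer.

0(h) covers ∅
1(k) covers 0:h
2(l) covers 1:k
3(i) covers 1:k
4(l) covers 2:l
5(h) covers 3:i, 4:l
6(h) covers 5:h
floor of heap: 0:h
completions by unplaced set U, small U first (add the entries for U minus each lowest piece of U):
  |U|=1: {6}:1
  |U|=2: {5,6}:1
  |U|=3: {3,5,6}:1  {4,5,6}:1
  |U|=4: {2,4,5,6}:1  {3,4,5,6}:2
  |U|=5: {2,3,4,5,6}:3
  start at 0(h): 3

3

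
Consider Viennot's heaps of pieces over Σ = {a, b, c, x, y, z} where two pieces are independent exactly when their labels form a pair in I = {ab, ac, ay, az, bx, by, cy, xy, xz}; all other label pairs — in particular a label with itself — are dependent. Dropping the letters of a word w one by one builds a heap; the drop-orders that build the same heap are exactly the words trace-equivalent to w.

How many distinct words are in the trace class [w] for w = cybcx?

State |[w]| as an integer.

0(c) covers ∅
1(y) covers ∅
2(b) covers 0:c
3(c) covers 2:b
4(x) covers 3:c
floor of heap: 0:c, 1:y
completions by unplaced set U, small U first (add the entries for U minus each lowest piece of U):
  |U|=1: {1}:1  {4}:1
  |U|=2: {1,4}:2  {3,4}:1
  |U|=3: {1,3,4}:3  {2,3,4}:1
  start at 0(c): 4
  start at 1(y): 1
sum over floor = 5

5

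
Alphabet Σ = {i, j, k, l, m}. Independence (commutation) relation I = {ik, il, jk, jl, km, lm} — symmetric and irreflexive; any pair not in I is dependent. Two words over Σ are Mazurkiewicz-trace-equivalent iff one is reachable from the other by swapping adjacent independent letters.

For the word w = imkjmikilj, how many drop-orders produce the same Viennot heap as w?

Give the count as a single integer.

0(i) covers ∅
1(m) covers 0:i
2(k) covers ∅
3(j) covers 1:m
4(m) covers 3:j
5(i) covers 4:m
6(k) covers 2:k
7(i) covers 5:i
8(l) covers 6:k
9(j) covers 7:i
floor of heap: 0:i, 2:k
completions by unplaced set U, small U first (add the entries for U minus each lowest piece of U):
  |U|=1: {8}:1  {9}:1
  |U|=2: {6,8}:1  {7,9}:1  {8,9}:2
  |U|=3: {2,6,8}:1  {5,7,9}:1  {6,8,9}:3  {7,8,9}:3
  |U|=4: {2,6,8,9}:4  {4,5,7,9}:1  {5,7,8,9}:4  {6,7,8,9}:6
  |U|=5: {2,6,7,8,9}:10  {3,4,5,7,9}:1  {4,5,7,8,9}:5  {5,6,7,8,9}:10
  |U|=6: {1,3,4,5,7,9}:1  {2,5,6,7,8,9}:20  {3,4,5,7,8,9}:6  {4,5,6,7,8,9}:15
  |U|=7: {0,1,3,4,5,7,9}:1  {1,3,4,5,7,8,9}:7  {2,4,5,6,7,8,9}:35  {3,4,5,6,7,8,9}:21
  |U|=8: {0,1,3,4,5,7,8,9}:8  {1,3,4,5,6,7,8,9}:28  {2,3,4,5,6,7,8,9}:56
  start at 0(i): 84
  start at 2(k): 36
sum over floor = 120

120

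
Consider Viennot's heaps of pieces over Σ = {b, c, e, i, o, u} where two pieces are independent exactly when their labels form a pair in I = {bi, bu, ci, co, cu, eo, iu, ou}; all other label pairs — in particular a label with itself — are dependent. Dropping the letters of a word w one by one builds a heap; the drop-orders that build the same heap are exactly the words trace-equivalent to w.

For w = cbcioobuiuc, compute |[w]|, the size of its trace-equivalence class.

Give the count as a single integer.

drop 0:c onto floor
drop 1:b onto {0:c}
drop 2:c onto {1:b}
drop 3:i onto floor
drop 4:o onto {1:b, 3:i}
drop 5:o onto {4:o}
drop 6:b onto {2:c, 5:o}
drop 7:u onto floor
drop 8:i onto {5:o}
drop 9:u onto {7:u}
drop 10:c onto {6:b}
ground layer = {0:c, 3:i, 7:u}
drop-orders for the pieces not yet dropped (sum over which currently-grounded one goes next):
  1 to go: {8} 1  {9} 1  {10} 1
  2 to go: {6,10} 1  {7,9} 1  {8,9} 2  {8,10} 2  {9,10} 2
  3 to go: {2,6,10} 1  {6,8,10} 3  {6,9,10} 3  {7,8,9} 3  {7,9,10} 3  {8,9,10} 6
  4 to go: {2,6,8,10} 4  {2,6,9,10} 4  {5,6,8,10} 3  {6,7,9,10} 6  {6,8,9,10} 12  {7,8,9,10} 12
  5 to go: {2,5,6,8,10} 7  {2,6,7,9,10} 10  {2,6,8,9,10} 20  {4,5,6,8,10} 3  {5,6,8,9,10} 15  {6,7,8,9,10} 30
  6 to go: {2,4,5,6,8,10} 10  {2,5,6,8,9,10} 42  {2,6,7,8,9,10} 60  {3,4,5,6,8,10} 3  {4,5,6,8,9,10} 18  {5,6,7,8,9,10} 45
  7 to go: {1,2,4,5,6,8,10} 10  {2,3,4,5,6,8,10} 13  {2,4,5,6,8,9,10} 70  {2,5,6,7,8,9,10} 147  {3,4,5,6,8,9,10} 21  {4,5,6,7,8,9,10} 63
  8 to go: {0,1,2,4,5,6,8,10} 10  {1,2,3,4,5,6,8,10} 23  {1,2,4,5,6,8,9,10} 80  {2,3,4,5,6,8,9,10} 104  {2,4,5,6,7,8,9,10} 280  {3,4,5,6,7,8,9,10} 84
  9 to go: {0,1,2,3,4,5,6,8,10} 33  {0,1,2,4,5,6,8,9,10} 90  {1,2,3,4,5,6,8,9,10} 207  {1,2,4,5,6,7,8,9,10} 360  {2,3,4,5,6,7,8,9,10} 468
  if 0:c drops first: 1035 orders
  if 3:i drops first: 450 orders
  if 7:u drops first: 330 orders
heap linearizations: 1815

1815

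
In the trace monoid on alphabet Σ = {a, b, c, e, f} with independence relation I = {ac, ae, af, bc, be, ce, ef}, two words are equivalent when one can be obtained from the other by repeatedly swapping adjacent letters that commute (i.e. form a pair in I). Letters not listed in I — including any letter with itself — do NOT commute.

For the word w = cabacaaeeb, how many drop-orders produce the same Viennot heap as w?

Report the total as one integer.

1260

#0=c has no predecessor
#1=a has no predecessor
#2=b depends on [1:a]
#3=a depends on [2:b]
#4=c depends on [0:c]
#5=a depends on [3:a]
#6=a depends on [5:a]
#7=e has no predecessor
#8=e depends on [7:e]
#9=b depends on [6:a]
sources: [0:c, 1:a, 7:e]
N(rest) = Σ N(rest − s) over sources s of rest; N(one piece) = 1:
  size 1 → [4]=1  [8]=1  [9]=1
  size 2 → [0,4]=1  [4,8]=2  [4,9]=2  [6,9]=1  [7,8]=1  [8,9]=2
  size 3 → [0,4,8]=3  [0,4,9]=3  [4,6,9]=3  [4,7,8]=3  [4,8,9]=6  [5,6,9]=1  [6,8,9]=3  [7,8,9]=3
  size 4 → [0,4,6,9]=6  [0,4,7,8]=6  [0,4,8,9]=12  [3,5,6,9]=1  [4,5,6,9]=4  [4,6,8,9]=12  [4,7,8,9]=12  [5,6,8,9]=4  [6,7,8,9]=6
  size 5 → [0,4,5,6,9]=10  [0,4,6,8,9]=30  [0,4,7,8,9]=30  [2,3,5,6,9]=1  [3,4,5,6,9]=5  [3,5,6,8,9]=5  [4,5,6,8,9]=20  [4,6,7,8,9]=30  [5,6,7,8,9]=10
  size 6 → [0,3,4,5,6,9]=15  [0,4,5,6,8,9]=60  [0,4,6,7,8,9]=90  [1,2,3,5,6,9]=1  [2,3,4,5,6,9]=6  [2,3,5,6,8,9]=6  [3,4,5,6,8,9]=30  [3,5,6,7,8,9]=15  [4,5,6,7,8,9]=60
  size 7 → [0,2,3,4,5,6,9]=21  [0,3,4,5,6,8,9]=105  [0,4,5,6,7,8,9]=210  [1,2,3,4,5,6,9]=7  [1,2,3,5,6,8,9]=7  [2,3,4,5,6,8,9]=42  [2,3,5,6,7,8,9]=21  [3,4,5,6,7,8,9]=105
  size 8 → [0,1,2,3,4,5,6,9]=28  [0,2,3,4,5,6,8,9]=168  [0,3,4,5,6,7,8,9]=420  [1,2,3,4,5,6,8,9]=56  [1,2,3,5,6,7,8,9]=28  [2,3,4,5,6,7,8,9]=168
  first=0(c) contributes 252
  first=1(a) contributes 756
  first=7(e) contributes 252
|[w]| = 1260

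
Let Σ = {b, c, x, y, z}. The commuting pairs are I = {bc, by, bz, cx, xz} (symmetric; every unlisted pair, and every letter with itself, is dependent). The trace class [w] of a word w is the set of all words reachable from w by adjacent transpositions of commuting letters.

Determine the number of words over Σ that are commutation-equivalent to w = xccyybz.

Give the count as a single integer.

#0=x has no predecessor
#1=c has no predecessor
#2=c depends on [1:c]
#3=y depends on [0:x, 2:c]
#4=y depends on [3:y]
#5=b depends on [0:x]
#6=z depends on [4:y]
sources: [0:x, 1:c]
N(rest) = Σ N(rest − s) over sources s of rest; N(one piece) = 1:
  size 1 → [5]=1  [6]=1
  size 2 → [4,6]=1  [5,6]=2
  size 3 → [3,4,6]=1  [4,5,6]=3
  size 4 → [2,3,4,6]=1  [3,4,5,6]=4
  size 5 → [0,3,4,5,6]=4  [1,2,3,4,6]=1  [2,3,4,5,6]=5
  first=0(x) contributes 6
  first=1(c) contributes 9
|[w]| = 15

15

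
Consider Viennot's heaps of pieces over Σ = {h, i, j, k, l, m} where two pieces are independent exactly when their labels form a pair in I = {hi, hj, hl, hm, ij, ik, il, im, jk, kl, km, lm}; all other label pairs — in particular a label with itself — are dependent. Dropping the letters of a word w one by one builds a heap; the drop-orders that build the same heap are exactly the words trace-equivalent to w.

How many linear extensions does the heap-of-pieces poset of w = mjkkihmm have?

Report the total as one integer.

280

piece 0:m — minimal
piece 1:j rests on {0:m}
piece 2:k — minimal
piece 3:k rests on {2:k}
piece 4:i — minimal
piece 5:h rests on {3:k}
piece 6:m rests on {1:j}
piece 7:m rests on {6:m}
minimal pieces: {0:m, 2:k, 4:i}
ways to finish when only these pieces remain (= sum over removing one remaining piece with nothing left below it):
  1 left: {4}→1  {5}→1  {7}→1
  2 left: {3,5}→1  {4,5}→2  {4,7}→2  {5,7}→2  {6,7}→1
  3 left: {1,6,7}→1  {2,3,5}→1  {3,4,5}→3  {3,5,7}→3  {4,5,7}→6  {4,6,7}→3  {5,6,7}→3
  4 left: {0,1,6,7}→1  {1,4,6,7}→4  {1,5,6,7}→4  {2,3,4,5}→4  {2,3,5,7}→4  {3,4,5,7}→12  {3,5,6,7}→6  {4,5,6,7}→12
  5 left: {0,1,4,6,7}→5  {0,1,5,6,7}→5  {1,3,5,6,7}→10  {1,4,5,6,7}→20  {2,3,4,5,7}→20  {2,3,5,6,7}→10  {3,4,5,6,7}→30
  6 left: {0,1,3,5,6,7}→15  {0,1,4,5,6,7}→30  {1,2,3,5,6,7}→20  {1,3,4,5,6,7}→60  {2,3,4,5,6,7}→60
  placing 0:m first → 140 extensions
  placing 2:k first → 105 extensions
  placing 4:i first → 35 extensions
total linear extensions = 280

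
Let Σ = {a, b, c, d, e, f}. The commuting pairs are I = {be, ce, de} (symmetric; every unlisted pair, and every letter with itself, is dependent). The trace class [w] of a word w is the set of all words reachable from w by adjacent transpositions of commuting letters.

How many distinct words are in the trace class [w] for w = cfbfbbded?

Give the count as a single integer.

5

piece 0:c — minimal
piece 1:f rests on {0:c}
piece 2:b rests on {1:f}
piece 3:f rests on {2:b}
piece 4:b rests on {3:f}
piece 5:b rests on {4:b}
piece 6:d rests on {5:b}
piece 7:e rests on {3:f}
piece 8:d rests on {6:d}
minimal pieces: {0:c}
ways to finish when only these pieces remain (= sum over removing one remaining piece with nothing left below it):
  1 left: {7}→1  {8}→1
  2 left: {6,8}→1  {7,8}→2
  3 left: {5,6,8}→1  {6,7,8}→3
  4 left: {4,5,6,8}→1  {5,6,7,8}→4
  5 left: {4,5,6,7,8}→5
  6 left: {3,4,5,6,7,8}→5
  7 left: {2,3,4,5,6,7,8}→5
  placing 0:c first → 5 extensions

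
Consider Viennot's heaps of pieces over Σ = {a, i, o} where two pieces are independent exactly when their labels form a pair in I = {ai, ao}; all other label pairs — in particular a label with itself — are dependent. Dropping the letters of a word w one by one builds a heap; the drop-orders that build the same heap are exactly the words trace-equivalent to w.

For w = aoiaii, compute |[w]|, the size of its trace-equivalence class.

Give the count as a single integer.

15

0(a) covers ∅
1(o) covers ∅
2(i) covers 1:o
3(a) covers 0:a
4(i) covers 2:i
5(i) covers 4:i
floor of heap: 0:a, 1:o
completions by unplaced set U, small U first (add the entries for U minus each lowest piece of U):
  |U|=1: {3}:1  {5}:1
  |U|=2: {0,3}:1  {3,5}:2  {4,5}:1
  |U|=3: {0,3,5}:3  {2,4,5}:1  {3,4,5}:3
  |U|=4: {0,3,4,5}:6  {1,2,4,5}:1  {2,3,4,5}:4
  start at 0(a): 5
  start at 1(o): 10
sum over floor = 15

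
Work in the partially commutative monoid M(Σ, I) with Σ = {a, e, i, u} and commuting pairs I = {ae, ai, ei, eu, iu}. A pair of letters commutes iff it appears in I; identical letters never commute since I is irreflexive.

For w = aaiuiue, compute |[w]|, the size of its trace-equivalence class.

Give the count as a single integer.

drop 0:a onto floor
drop 1:a onto {0:a}
drop 2:i onto floor
drop 3:u onto {1:a}
drop 4:i onto {2:i}
drop 5:u onto {3:u}
drop 6:e onto floor
ground layer = {0:a, 2:i, 6:e}
drop-orders for the pieces not yet dropped (sum over which currently-grounded one goes next):
  1 to go: {4} 1  {5} 1  {6} 1
  2 to go: {2,4} 1  {3,5} 1  {4,5} 2  {4,6} 2  {5,6} 2
  3 to go: {1,3,5} 1  {2,4,5} 3  {2,4,6} 3  {3,4,5} 3  {3,5,6} 3  {4,5,6} 6
  4 to go: {0,1,3,5} 1  {1,3,4,5} 4  {1,3,5,6} 4  {2,3,4,5} 6  {2,4,5,6} 12  {3,4,5,6} 12
  5 to go: {0,1,3,4,5} 5  {0,1,3,5,6} 5  {1,2,3,4,5} 10  {1,3,4,5,6} 20  {2,3,4,5,6} 30
  if 0:a drops first: 60 orders
  if 2:i drops first: 30 orders
  if 6:e drops first: 15 orders
heap linearizations: 105

105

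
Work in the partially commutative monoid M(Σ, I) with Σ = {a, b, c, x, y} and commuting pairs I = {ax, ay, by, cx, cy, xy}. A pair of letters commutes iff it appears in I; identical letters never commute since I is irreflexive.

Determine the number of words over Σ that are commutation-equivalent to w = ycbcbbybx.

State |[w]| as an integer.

piece 0:y — minimal
piece 1:c — minimal
piece 2:b rests on {1:c}
piece 3:c rests on {2:b}
piece 4:b rests on {3:c}
piece 5:b rests on {4:b}
piece 6:y rests on {0:y}
piece 7:b rests on {5:b}
piece 8:x rests on {7:b}
minimal pieces: {0:y, 1:c}
ways to finish when only these pieces remain (= sum over removing one remaining piece with nothing left below it):
  1 left: {6}→1  {8}→1
  2 left: {0,6}→1  {6,8}→2  {7,8}→1
  3 left: {0,6,8}→3  {5,7,8}→1  {6,7,8}→3
  4 left: {0,6,7,8}→6  {4,5,7,8}→1  {5,6,7,8}→4
  5 left: {0,5,6,7,8}→10  {3,4,5,7,8}→1  {4,5,6,7,8}→5
  6 left: {0,4,5,6,7,8}→15  {2,3,4,5,7,8}→1  {3,4,5,6,7,8}→6
  7 left: {0,3,4,5,6,7,8}→21  {1,2,3,4,5,7,8}→1  {2,3,4,5,6,7,8}→7
  placing 0:y first → 8 extensions
  placing 1:c first → 28 extensions
total linear extensions = 36

36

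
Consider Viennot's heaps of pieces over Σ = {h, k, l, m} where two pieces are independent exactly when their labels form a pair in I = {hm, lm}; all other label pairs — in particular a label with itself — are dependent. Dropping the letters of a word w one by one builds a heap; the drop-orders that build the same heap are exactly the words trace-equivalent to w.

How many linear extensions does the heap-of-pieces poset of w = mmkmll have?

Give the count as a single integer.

3

drop 0:m onto floor
drop 1:m onto {0:m}
drop 2:k onto {1:m}
drop 3:m onto {2:k}
drop 4:l onto {2:k}
drop 5:l onto {4:l}
ground layer = {0:m}
drop-orders for the pieces not yet dropped (sum over which currently-grounded one goes next):
  1 to go: {3} 1  {5} 1
  2 to go: {3,5} 2  {4,5} 1
  3 to go: {3,4,5} 3
  4 to go: {2,3,4,5} 3
  if 0:m drops first: 3 orders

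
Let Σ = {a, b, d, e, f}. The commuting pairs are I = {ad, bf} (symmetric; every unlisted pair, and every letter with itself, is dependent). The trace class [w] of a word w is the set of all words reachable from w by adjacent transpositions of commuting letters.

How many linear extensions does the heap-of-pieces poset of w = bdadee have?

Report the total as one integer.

#0=b has no predecessor
#1=d depends on [0:b]
#2=a depends on [0:b]
#3=d depends on [1:d]
#4=e depends on [2:a, 3:d]
#5=e depends on [4:e]
sources: [0:b]
N(rest) = Σ N(rest − s) over sources s of rest; N(one piece) = 1:
  size 1 → [5]=1
  size 2 → [4,5]=1
  size 3 → [2,4,5]=1  [3,4,5]=1
  size 4 → [1,3,4,5]=1  [2,3,4,5]=2
  first=0(b) contributes 3

3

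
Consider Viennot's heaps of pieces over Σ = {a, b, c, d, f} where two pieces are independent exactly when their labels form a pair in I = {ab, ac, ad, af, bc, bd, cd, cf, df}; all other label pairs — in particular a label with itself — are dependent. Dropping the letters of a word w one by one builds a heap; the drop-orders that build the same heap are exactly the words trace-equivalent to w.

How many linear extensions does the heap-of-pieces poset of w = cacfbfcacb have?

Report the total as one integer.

3150

#0=c has no predecessor
#1=a has no predecessor
#2=c depends on [0:c]
#3=f has no predecessor
#4=b depends on [3:f]
#5=f depends on [4:b]
#6=c depends on [2:c]
#7=a depends on [1:a]
#8=c depends on [6:c]
#9=b depends on [5:f]
sources: [0:c, 1:a, 3:f]
N(rest) = Σ N(rest − s) over sources s of rest; N(one piece) = 1:
  size 1 → [7]=1  [8]=1  [9]=1
  size 2 → [1,7]=1  [5,9]=1  [6,8]=1  [7,8]=2  [7,9]=2  [8,9]=2
  size 3 → [1,7,8]=3  [1,7,9]=3  [2,6,8]=1  [4,5,9]=1  [5,7,9]=3  [5,8,9]=3  [6,7,8]=3  [6,8,9]=3  [7,8,9]=6
  size 4 → [0,2,6,8]=1  [1,5,7,9]=6  [1,6,7,8]=6  [1,7,8,9]=12  [2,6,7,8]=4  [2,6,8,9]=4  [3,4,5,9]=1  [4,5,7,9]=4  [4,5,8,9]=4  [5,6,8,9]=6  [5,7,8,9]=12  [6,7,8,9]=12
  size 5 → [0,2,6,7,8]=5  [0,2,6,8,9]=5  [1,2,6,7,8]=10  [1,4,5,7,9]=10  [1,5,7,8,9]=30  [1,6,7,8,9]=30  [2,5,6,8,9]=10  [2,6,7,8,9]=20  [3,4,5,7,9]=5  [3,4,5,8,9]=5  [4,5,6,8,9]=10  [4,5,7,8,9]=20  [5,6,7,8,9]=30
  size 6 → [0,1,2,6,7,8]=15  [0,2,5,6,8,9]=15  [0,2,6,7,8,9]=30  [1,2,6,7,8,9]=60  [1,3,4,5,7,9]=15  [1,4,5,7,8,9]=60  [1,5,6,7,8,9]=90  [2,4,5,6,8,9]=20  [2,5,6,7,8,9]=60  [3,4,5,6,8,9]=15  [3,4,5,7,8,9]=30  [4,5,6,7,8,9]=60
  size 7 → [0,1,2,6,7,8,9]=105  [0,2,4,5,6,8,9]=35  [0,2,5,6,7,8,9]=105  [1,2,5,6,7,8,9]=210  [1,3,4,5,7,8,9]=105  [1,4,5,6,7,8,9]=210  [2,3,4,5,6,8,9]=35  [2,4,5,6,7,8,9]=140  [3,4,5,6,7,8,9]=105
  size 8 → [0,1,2,5,6,7,8,9]=420  [0,2,3,4,5,6,8,9]=70  [0,2,4,5,6,7,8,9]=280  [1,2,4,5,6,7,8,9]=560  [1,3,4,5,6,7,8,9]=420  [2,3,4,5,6,7,8,9]=280
  first=0(c) contributes 1260
  first=1(a) contributes 630
  first=3(f) contributes 1260
|[w]| = 3150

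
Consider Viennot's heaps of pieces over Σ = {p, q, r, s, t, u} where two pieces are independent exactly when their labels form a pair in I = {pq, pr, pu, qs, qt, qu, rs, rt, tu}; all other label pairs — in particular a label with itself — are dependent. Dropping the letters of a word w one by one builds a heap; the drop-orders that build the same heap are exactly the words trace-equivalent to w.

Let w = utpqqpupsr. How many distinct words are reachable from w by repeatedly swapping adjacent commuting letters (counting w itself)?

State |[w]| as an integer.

1296

piece 0:u — minimal
piece 1:t — minimal
piece 2:p rests on {1:t}
piece 3:q — minimal
piece 4:q rests on {3:q}
piece 5:p rests on {2:p}
piece 6:u rests on {0:u}
piece 7:p rests on {5:p}
piece 8:s rests on {6:u, 7:p}
piece 9:r rests on {4:q, 6:u}
minimal pieces: {0:u, 1:t, 3:q}
ways to finish when only these pieces remain (= sum over removing one remaining piece with nothing left below it):
  1 left: {8}→1  {9}→1
  2 left: {4,9}→1  {7,8}→1  {8,9}→2
  3 left: {3,4,9}→1  {4,8,9}→3  {5,7,8}→1  {6,8,9}→2  {7,8,9}→3
  4 left: {0,6,8,9}→2  {2,5,7,8}→1  {3,4,8,9}→4  {4,6,8,9}→5  {4,7,8,9}→6  {5,7,8,9}→4  {6,7,8,9}→5
  5 left: {0,4,6,8,9}→7  {0,6,7,8,9}→7  {1,2,5,7,8}→1  {2,5,7,8,9}→5  {3,4,6,8,9}→9  {3,4,7,8,9}→10  {4,5,7,8,9}→10  {4,6,7,8,9}→16  {5,6,7,8,9}→9
  6 left: {0,3,4,6,8,9}→16  {0,4,6,7,8,9}→30  {0,5,6,7,8,9}→16  {1,2,5,7,8,9}→6  {2,4,5,7,8,9}→15  {2,5,6,7,8,9}→14  {3,4,5,7,8,9}→20  {3,4,6,7,8,9}→35  {4,5,6,7,8,9}→35
  7 left: {0,2,5,6,7,8,9}→30  {0,3,4,6,7,8,9}→81  {0,4,5,6,7,8,9}→81  {1,2,4,5,7,8,9}→21  {1,2,5,6,7,8,9}→20  {2,3,4,5,7,8,9}→35  {2,4,5,6,7,8,9}→64  {3,4,5,6,7,8,9}→90
  8 left: {0,1,2,5,6,7,8,9}→50  {0,2,4,5,6,7,8,9}→175  {0,3,4,5,6,7,8,9}→252  {1,2,3,4,5,7,8,9}→56  {1,2,4,5,6,7,8,9}→105  {2,3,4,5,6,7,8,9}→189
  placing 0:u first → 350 extensions
  placing 1:t first → 616 extensions
  placing 3:q first → 330 extensions
total linear extensions = 1296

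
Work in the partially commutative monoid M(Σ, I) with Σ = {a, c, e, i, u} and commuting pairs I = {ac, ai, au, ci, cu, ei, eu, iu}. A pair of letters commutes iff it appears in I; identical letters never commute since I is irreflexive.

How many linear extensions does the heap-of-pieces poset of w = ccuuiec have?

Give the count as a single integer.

drop 0:c onto floor
drop 1:c onto {0:c}
drop 2:u onto floor
drop 3:u onto {2:u}
drop 4:i onto floor
drop 5:e onto {1:c}
drop 6:c onto {5:e}
ground layer = {0:c, 2:u, 4:i}
drop-orders for the pieces not yet dropped (sum over which currently-grounded one goes next):
  1 to go: {3} 1  {4} 1  {6} 1
  2 to go: {2,3} 1  {3,4} 2  {3,6} 2  {4,6} 2  {5,6} 1
  3 to go: {1,5,6} 1  {2,3,4} 3  {2,3,6} 3  {3,4,6} 6  {3,5,6} 3  {4,5,6} 3
  4 to go: {0,1,5,6} 1  {1,3,5,6} 4  {1,4,5,6} 4  {2,3,4,6} 12  {2,3,5,6} 6  {3,4,5,6} 12
  5 to go: {0,1,3,5,6} 5  {0,1,4,5,6} 5  {1,2,3,5,6} 10  {1,3,4,5,6} 20  {2,3,4,5,6} 30
  if 0:c drops first: 60 orders
  if 2:u drops first: 30 orders
  if 4:i drops first: 15 orders
heap linearizations: 105

105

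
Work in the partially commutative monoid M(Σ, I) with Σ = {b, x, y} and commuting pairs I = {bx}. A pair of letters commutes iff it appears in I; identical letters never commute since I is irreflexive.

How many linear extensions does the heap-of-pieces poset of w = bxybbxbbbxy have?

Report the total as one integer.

42

piece 0:b — minimal
piece 1:x — minimal
piece 2:y rests on {0:b, 1:x}
piece 3:b rests on {2:y}
piece 4:b rests on {3:b}
piece 5:x rests on {2:y}
piece 6:b rests on {4:b}
piece 7:b rests on {6:b}
piece 8:b rests on {7:b}
piece 9:x rests on {5:x}
piece 10:y rests on {8:b, 9:x}
minimal pieces: {0:b, 1:x}
ways to finish when only these pieces remain (= sum over removing one remaining piece with nothing left below it):
  1 left: {10}→1
  2 left: {8,10}→1  {9,10}→1
  3 left: {5,9,10}→1  {7,8,10}→1  {8,9,10}→2
  4 left: {5,8,9,10}→3  {6,7,8,10}→1  {7,8,9,10}→3
  5 left: {4,6,7,8,10}→1  {5,7,8,9,10}→6  {6,7,8,9,10}→4
  6 left: {3,4,6,7,8,10}→1  {4,6,7,8,9,10}→5  {5,6,7,8,9,10}→10
  7 left: {3,4,6,7,8,9,10}→6  {4,5,6,7,8,9,10}→15
  8 left: {3,4,5,6,7,8,9,10}→21
  9 left: {2,3,4,5,6,7,8,9,10}→21
  placing 0:b first → 21 extensions
  placing 1:x first → 21 extensions
total linear extensions = 42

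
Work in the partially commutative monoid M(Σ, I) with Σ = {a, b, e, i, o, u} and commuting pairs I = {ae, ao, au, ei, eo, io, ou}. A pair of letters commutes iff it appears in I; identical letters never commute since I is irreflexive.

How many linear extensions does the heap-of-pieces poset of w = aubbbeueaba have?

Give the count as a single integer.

drop 0:a onto floor
drop 1:u onto floor
drop 2:b onto {0:a, 1:u}
drop 3:b onto {2:b}
drop 4:b onto {3:b}
drop 5:e onto {4:b}
drop 6:u onto {5:e}
drop 7:e onto {6:u}
drop 8:a onto {4:b}
drop 9:b onto {7:e, 8:a}
drop 10:a onto {9:b}
ground layer = {0:a, 1:u}
drop-orders for the pieces not yet dropped (sum over which currently-grounded one goes next):
  1 to go: {10} 1
  2 to go: {9,10} 1
  3 to go: {7,9,10} 1  {8,9,10} 1
  4 to go: {6,7,9,10} 1  {7,8,9,10} 2
  5 to go: {5,6,7,9,10} 1  {6,7,8,9,10} 3
  6 to go: {5,6,7,8,9,10} 4
  7 to go: {4,5,6,7,8,9,10} 4
  8 to go: {3,4,5,6,7,8,9,10} 4
  9 to go: {2,3,4,5,6,7,8,9,10} 4
  if 0:a drops first: 4 orders
  if 1:u drops first: 4 orders
heap linearizations: 8

8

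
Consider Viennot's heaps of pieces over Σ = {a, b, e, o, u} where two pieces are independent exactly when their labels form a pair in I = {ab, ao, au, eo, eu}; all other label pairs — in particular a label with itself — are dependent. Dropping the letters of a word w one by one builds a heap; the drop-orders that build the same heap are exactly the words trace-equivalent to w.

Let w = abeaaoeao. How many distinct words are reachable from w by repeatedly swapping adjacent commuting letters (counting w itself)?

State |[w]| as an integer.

49

0(a) covers ∅
1(b) covers ∅
2(e) covers 0:a, 1:b
3(a) covers 2:e
4(a) covers 3:a
5(o) covers 1:b
6(e) covers 4:a
7(a) covers 6:e
8(o) covers 5:o
floor of heap: 0:a, 1:b
completions by unplaced set U, small U first (add the entries for U minus each lowest piece of U):
  |U|=1: {7}:1  {8}:1
  |U|=2: {5,8}:1  {6,7}:1  {7,8}:2
  |U|=3: {4,6,7}:1  {5,7,8}:3  {6,7,8}:3
  |U|=4: {3,4,6,7}:1  {4,6,7,8}:4  {5,6,7,8}:6
  |U|=5: {2,3,4,6,7}:1  {3,4,6,7,8}:5  {4,5,6,7,8}:10
  |U|=6: {0,2,3,4,6,7}:1  {2,3,4,6,7,8}:6  {3,4,5,6,7,8}:15
  |U|=7: {0,2,3,4,6,7,8}:7  {2,3,4,5,6,7,8}:21
  start at 0(a): 21
  start at 1(b): 28
sum over floor = 49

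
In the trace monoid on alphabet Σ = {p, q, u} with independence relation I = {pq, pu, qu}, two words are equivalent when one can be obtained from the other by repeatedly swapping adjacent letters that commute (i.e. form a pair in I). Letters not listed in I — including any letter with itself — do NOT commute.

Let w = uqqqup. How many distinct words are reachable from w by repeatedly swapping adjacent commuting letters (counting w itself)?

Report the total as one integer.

60

#0=u has no predecessor
#1=q has no predecessor
#2=q depends on [1:q]
#3=q depends on [2:q]
#4=u depends on [0:u]
#5=p has no predecessor
sources: [0:u, 1:q, 5:p]
N(rest) = Σ N(rest − s) over sources s of rest; N(one piece) = 1:
  size 1 → [3]=1  [4]=1  [5]=1
  size 2 → [0,4]=1  [2,3]=1  [3,4]=2  [3,5]=2  [4,5]=2
  size 3 → [0,3,4]=3  [0,4,5]=3  [1,2,3]=1  [2,3,4]=3  [2,3,5]=3  [3,4,5]=6
  size 4 → [0,2,3,4]=6  [0,3,4,5]=12  [1,2,3,4]=4  [1,2,3,5]=4  [2,3,4,5]=12
  first=0(u) contributes 20
  first=1(q) contributes 30
  first=5(p) contributes 10
|[w]| = 60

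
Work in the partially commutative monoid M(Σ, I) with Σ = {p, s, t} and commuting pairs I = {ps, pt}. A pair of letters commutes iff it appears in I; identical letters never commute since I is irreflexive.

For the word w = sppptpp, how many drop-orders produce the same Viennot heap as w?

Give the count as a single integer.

21

drop 0:s onto floor
drop 1:p onto floor
drop 2:p onto {1:p}
drop 3:p onto {2:p}
drop 4:t onto {0:s}
drop 5:p onto {3:p}
drop 6:p onto {5:p}
ground layer = {0:s, 1:p}
drop-orders for the pieces not yet dropped (sum over which currently-grounded one goes next):
  1 to go: {4} 1  {6} 1
  2 to go: {0,4} 1  {4,6} 2  {5,6} 1
  3 to go: {0,4,6} 3  {3,5,6} 1  {4,5,6} 3
  4 to go: {0,4,5,6} 6  {2,3,5,6} 1  {3,4,5,6} 4
  5 to go: {0,3,4,5,6} 10  {1,2,3,5,6} 1  {2,3,4,5,6} 5
  if 0:s drops first: 6 orders
  if 1:p drops first: 15 orders
heap linearizations: 21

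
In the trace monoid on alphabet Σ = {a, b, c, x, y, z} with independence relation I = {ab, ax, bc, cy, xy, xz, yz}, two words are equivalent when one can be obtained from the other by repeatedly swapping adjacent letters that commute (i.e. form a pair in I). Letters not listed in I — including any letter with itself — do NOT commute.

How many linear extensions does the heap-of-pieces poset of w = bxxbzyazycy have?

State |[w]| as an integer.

#0=b has no predecessor
#1=x depends on [0:b]
#2=x depends on [1:x]
#3=b depends on [2:x]
#4=z depends on [3:b]
#5=y depends on [3:b]
#6=a depends on [4:z, 5:y]
#7=z depends on [6:a]
#8=y depends on [6:a]
#9=c depends on [7:z]
#10=y depends on [8:y]
sources: [0:b]
N(rest) = Σ N(rest − s) over sources s of rest; N(one piece) = 1:
  size 1 → [9]=1  [10]=1
  size 2 → [7,9]=1  [8,10]=1  [9,10]=2
  size 3 → [7,9,10]=3  [8,9,10]=3
  size 4 → [7,8,9,10]=6
  size 5 → [6,7,8,9,10]=6
  size 6 → [4,6,7,8,9,10]=6  [5,6,7,8,9,10]=6
  size 7 → [4,5,6,7,8,9,10]=12
  size 8 → [3,4,5,6,7,8,9,10]=12
  size 9 → [2,3,4,5,6,7,8,9,10]=12
  first=0(b) contributes 12

12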